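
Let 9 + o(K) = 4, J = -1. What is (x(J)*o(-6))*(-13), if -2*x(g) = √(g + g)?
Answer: -65*I*√2/2 ≈ -45.962*I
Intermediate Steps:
o(K) = -5 (o(K) = -9 + 4 = -5)
x(g) = -√2*√g/2 (x(g) = -√(g + g)/2 = -√2*√g/2)
(x(J)*o(-6))*(-13) = (-√2*√(-1)/2*(-5))*(-13) = (-√2*I/2*(-5))*(-13) = (-I*√2/2*(-5))*(-13) = (5*I*√2/2)*(-13) = -65*I*√2/2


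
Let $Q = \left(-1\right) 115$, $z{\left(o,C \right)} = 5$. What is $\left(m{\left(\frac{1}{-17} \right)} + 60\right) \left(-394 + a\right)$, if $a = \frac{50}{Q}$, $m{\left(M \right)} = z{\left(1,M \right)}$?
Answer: $- \frac{589680}{23} \approx -25638.0$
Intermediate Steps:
$Q = -115$
$m{\left(M \right)} = 5$
$a = - \frac{10}{23}$ ($a = \frac{50}{-115} = 50 \left(- \frac{1}{115}\right) = - \frac{10}{23} \approx -0.43478$)
$\left(m{\left(\frac{1}{-17} \right)} + 60\right) \left(-394 + a\right) = \left(5 + 60\right) \left(-394 - \frac{10}{23}\right) = 65 \left(- \frac{9072}{23}\right) = - \frac{589680}{23}$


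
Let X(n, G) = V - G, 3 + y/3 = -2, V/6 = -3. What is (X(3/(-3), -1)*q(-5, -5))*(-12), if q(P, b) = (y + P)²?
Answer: 81600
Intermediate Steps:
V = -18 (V = 6*(-3) = -18)
y = -15 (y = -9 + 3*(-2) = -9 - 6 = -15)
q(P, b) = (-15 + P)²
X(n, G) = -18 - G
(X(3/(-3), -1)*q(-5, -5))*(-12) = ((-18 - 1*(-1))*(-15 - 5)²)*(-12) = ((-18 + 1)*(-20)²)*(-12) = -17*400*(-12) = -6800*(-12) = 81600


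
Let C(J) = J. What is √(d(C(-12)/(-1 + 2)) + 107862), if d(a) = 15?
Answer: √107877 ≈ 328.45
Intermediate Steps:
√(d(C(-12)/(-1 + 2)) + 107862) = √(15 + 107862) = √107877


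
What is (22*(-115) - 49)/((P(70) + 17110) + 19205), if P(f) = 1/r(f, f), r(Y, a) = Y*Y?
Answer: -12637100/177943501 ≈ -0.071018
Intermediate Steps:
r(Y, a) = Y²
P(f) = f⁻² (P(f) = 1/(f²) = f⁻²)
(22*(-115) - 49)/((P(70) + 17110) + 19205) = (22*(-115) - 49)/((70⁻² + 17110) + 19205) = (-2530 - 49)/((1/4900 + 17110) + 19205) = -2579/(83839001/4900 + 19205) = -2579/177943501/4900 = -2579*4900/177943501 = -12637100/177943501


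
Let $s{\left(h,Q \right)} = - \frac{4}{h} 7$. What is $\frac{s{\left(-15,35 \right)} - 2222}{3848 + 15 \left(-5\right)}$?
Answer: $- \frac{33302}{56595} \approx -0.58843$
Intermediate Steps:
$s{\left(h,Q \right)} = - \frac{28}{h}$
$\frac{s{\left(-15,35 \right)} - 2222}{3848 + 15 \left(-5\right)} = \frac{- \frac{28}{-15} - 2222}{3848 + 15 \left(-5\right)} = \frac{\left(-28\right) \left(- \frac{1}{15}\right) - 2222}{3848 - 75} = \frac{\frac{28}{15} - 2222}{3773} = \left(- \frac{33302}{15}\right) \frac{1}{3773} = - \frac{33302}{56595}$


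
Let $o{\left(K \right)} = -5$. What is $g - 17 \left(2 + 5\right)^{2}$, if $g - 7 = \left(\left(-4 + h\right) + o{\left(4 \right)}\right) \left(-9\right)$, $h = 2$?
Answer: $-763$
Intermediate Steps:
$g = 70$ ($g = 7 + \left(\left(-4 + 2\right) - 5\right) \left(-9\right) = 7 + \left(-2 - 5\right) \left(-9\right) = 7 - -63 = 7 + 63 = 70$)
$g - 17 \left(2 + 5\right)^{2} = 70 - 17 \left(2 + 5\right)^{2} = 70 - 17 \cdot 7^{2} = 70 - 833 = -763$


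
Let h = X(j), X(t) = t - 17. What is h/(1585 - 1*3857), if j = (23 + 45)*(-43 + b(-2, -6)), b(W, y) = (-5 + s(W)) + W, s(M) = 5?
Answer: 3077/2272 ≈ 1.3543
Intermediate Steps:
b(W, y) = W (b(W, y) = (-5 + 5) + W = 0 + W = W)
j = -3060 (j = (23 + 45)*(-43 - 2) = 68*(-45) = -3060)
X(t) = -17 + t
h = -3077 (h = -17 - 3060 = -3077)
h/(1585 - 1*3857) = -3077/(1585 - 1*3857) = -3077/(1585 - 3857) = -3077/(-2272) = -3077*(-1/2272) = 3077/2272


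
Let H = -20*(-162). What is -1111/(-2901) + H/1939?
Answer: 11553469/5625039 ≈ 2.0539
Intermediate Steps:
H = 3240
-1111/(-2901) + H/1939 = -1111/(-2901) + 3240/1939 = -1111*(-1/2901) + 3240*(1/1939) = 1111/2901 + 3240/1939 = 11553469/5625039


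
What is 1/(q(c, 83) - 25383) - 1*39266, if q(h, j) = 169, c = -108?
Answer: -990052925/25214 ≈ -39266.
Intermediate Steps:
1/(q(c, 83) - 25383) - 1*39266 = 1/(169 - 25383) - 1*39266 = 1/(-25214) - 39266 = -1/25214 - 39266 = -990052925/25214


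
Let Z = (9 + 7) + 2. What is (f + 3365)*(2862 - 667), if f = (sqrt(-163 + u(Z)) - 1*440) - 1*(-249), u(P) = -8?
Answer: 6966930 + 6585*I*sqrt(19) ≈ 6.9669e+6 + 28703.0*I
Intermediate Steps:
Z = 18 (Z = 16 + 2 = 18)
f = -191 + 3*I*sqrt(19) (f = (sqrt(-163 - 8) - 1*440) - 1*(-249) = (sqrt(-171) - 440) + 249 = (3*I*sqrt(19) - 440) + 249 = (-440 + 3*I*sqrt(19)) + 249 = -191 + 3*I*sqrt(19) ≈ -191.0 + 13.077*I)
(f + 3365)*(2862 - 667) = ((-191 + 3*I*sqrt(19)) + 3365)*(2862 - 667) = (3174 + 3*I*sqrt(19))*2195 = 6966930 + 6585*I*sqrt(19)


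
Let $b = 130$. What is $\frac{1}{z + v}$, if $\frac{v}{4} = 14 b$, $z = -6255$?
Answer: $\frac{1}{1025} \approx 0.00097561$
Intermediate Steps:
$v = 7280$ ($v = 4 \cdot 14 \cdot 130 = 4 \cdot 1820 = 7280$)
$\frac{1}{z + v} = \frac{1}{-6255 + 7280} = \frac{1}{1025}$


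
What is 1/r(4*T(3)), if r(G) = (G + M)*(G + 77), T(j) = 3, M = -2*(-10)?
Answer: 1/2848 ≈ 0.00035112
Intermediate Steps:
M = 20
r(G) = (20 + G)*(77 + G) (r(G) = (G + 20)*(G + 77) = (20 + G)*(77 + G))
1/r(4*T(3)) = 1/(1540 + (4*3)² + 97*(4*3)) = 1/(1540 + 12² + 97*12) = 1/(1540 + 144 + 1164) = 1/2848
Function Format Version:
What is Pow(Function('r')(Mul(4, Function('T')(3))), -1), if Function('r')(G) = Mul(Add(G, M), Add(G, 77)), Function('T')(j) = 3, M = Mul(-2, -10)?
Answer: Rational(1, 2848) ≈ 0.00035112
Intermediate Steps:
M = 20
Function('r')(G) = Mul(Add(20, G), Add(77, G)) (Function('r')(G) = Mul(Add(G, 20), Add(G, 77)) = Mul(Add(20, G), Add(77, G)))
Pow(Function('r')(Mul(4, Function('T')(3))), -1) = Pow(Add(1540, Pow(Mul(4, 3), 2), Mul(97, Mul(4, 3))), -1) = Pow(Add(1540, Pow(12, 2), Mul(97, 12)), -1) = Pow(Add(1540, 144, 1164), -1) = Pow(2848, -1) = Rational(1, 2848)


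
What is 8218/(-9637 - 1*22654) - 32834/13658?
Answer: -83748867/31502177 ≈ -2.6585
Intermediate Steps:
8218/(-9637 - 1*22654) - 32834/13658 = 8218/(-9637 - 22654) - 32834*1/13658 = 8218/(-32291) - 16417/6829 = 8218*(-1/32291) - 16417/6829 = -1174/4613 - 16417/6829 = -83748867/31502177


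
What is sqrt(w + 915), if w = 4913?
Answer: 2*sqrt(1457) ≈ 76.341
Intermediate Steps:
sqrt(w + 915) = sqrt(4913 + 915) = sqrt(5828) = 2*sqrt(1457)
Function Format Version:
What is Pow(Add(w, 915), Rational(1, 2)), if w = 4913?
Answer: Mul(2, Pow(1457, Rational(1, 2))) ≈ 76.341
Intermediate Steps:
Pow(Add(w, 915), Rational(1, 2)) = Pow(Add(4913, 915), Rational(1, 2)) = Pow(5828, Rational(1, 2)) = Mul(2, Pow(1457, Rational(1, 2)))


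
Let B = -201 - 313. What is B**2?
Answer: 264196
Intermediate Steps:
B = -514
B**2 = (-514)**2 = 264196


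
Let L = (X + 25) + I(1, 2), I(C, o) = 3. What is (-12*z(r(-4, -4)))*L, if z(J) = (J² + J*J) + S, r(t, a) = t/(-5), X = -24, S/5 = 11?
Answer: -67536/25 ≈ -2701.4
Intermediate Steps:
S = 55 (S = 5*11 = 55)
r(t, a) = -t/5 (r(t, a) = t*(-⅕) = -t/5)
z(J) = 55 + 2*J² (z(J) = (J² + J*J) + 55 = (J² + J²) + 55 = 2*J² + 55 = 55 + 2*J²)
L = 4 (L = (-24 + 25) + 3 = 1 + 3 = 4)
(-12*z(r(-4, -4)))*L = -12*(55 + 2*(-⅕*(-4))²)*4 = -12*(55 + 2*(⅘)²)*4 = -12*(55 + 2*(16/25))*4 = -12*(55 + 32/25)*4 = -12*1407/25*4 = -16884/25*4 = -67536/25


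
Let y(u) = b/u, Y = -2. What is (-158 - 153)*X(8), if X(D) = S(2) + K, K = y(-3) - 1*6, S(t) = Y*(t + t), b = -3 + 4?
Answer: 13373/3 ≈ 4457.7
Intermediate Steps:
b = 1
S(t) = -4*t (S(t) = -2*(t + t) = -4*t)
y(u) = 1/u
K = -19/3 (K = 1/(-3) - 1*6 = -1/3 - 6 = -19/3 ≈ -6.3333)
X(D) = -43/3 (X(D) = -4*2 - 19/3 = -8 - 19/3 = -43/3)
(-158 - 153)*X(8) = (-158 - 153)*(-43/3) = -311*(-43/3) = 13373/3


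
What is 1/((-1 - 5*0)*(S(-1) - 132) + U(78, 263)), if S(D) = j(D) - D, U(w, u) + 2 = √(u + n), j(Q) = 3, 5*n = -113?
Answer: 315/39089 - √6010/78178 ≈ 0.0070669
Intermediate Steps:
n = -113/5 (n = (⅕)*(-113) = -113/5 ≈ -22.600)
U(w, u) = -2 + √(-113/5 + u) (U(w, u) = -2 + √(u - 113/5) = -2 + √(-113/5 + u))
S(D) = 3 - D
1/((-1 - 5*0)*(S(-1) - 132) + U(78, 263)) = 1/((-1 - 5*0)*((3 - 1*(-1)) - 132) + (-2 + √(-565 + 25*263)/5)) = 1/((-1 + 0)*((3 + 1) - 132) + (-2 + √(-565 + 6575)/5)) = 1/(-(4 - 132) + (-2 + √6010/5)) = 1/(-1*(-128) + (-2 + √6010/5)) = 1/(128 + (-2 + √6010/5)) = 1/(126 + √6010/5)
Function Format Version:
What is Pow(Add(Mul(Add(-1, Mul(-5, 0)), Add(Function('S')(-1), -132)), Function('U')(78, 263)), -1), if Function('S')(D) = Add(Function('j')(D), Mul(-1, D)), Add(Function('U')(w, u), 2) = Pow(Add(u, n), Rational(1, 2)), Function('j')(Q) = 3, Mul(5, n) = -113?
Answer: Add(Rational(315, 39089), Mul(Rational(-1, 78178), Pow(6010, Rational(1, 2)))) ≈ 0.0070669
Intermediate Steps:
n = Rational(-113, 5) (n = Mul(Rational(1, 5), -113) = Rational(-113, 5) ≈ -22.600)
Function('U')(w, u) = Add(-2, Pow(Add(Rational(-113, 5), u), Rational(1, 2))) (Function('U')(w, u) = Add(-2, Pow(Add(u, Rational(-113, 5)), Rational(1, 2))) = Add(-2, Pow(Add(Rational(-113, 5), u), Rational(1, 2))))
Function('S')(D) = Add(3, Mul(-1, D))
Pow(Add(Mul(Add(-1, Mul(-5, 0)), Add(Function('S')(-1), -132)), Function('U')(78, 263)), -1) = Pow(Add(Mul(Add(-1, Mul(-5, 0)), Add(Add(3, Mul(-1, -1)), -132)), Add(-2, Mul(Rational(1, 5), Pow(Add(-565, Mul(25, 263)), Rational(1, 2))))), -1) = Pow(Add(Mul(Add(-1, 0), Add(Add(3, 1), -132)), Add(-2, Mul(Rational(1, 5), Pow(Add(-565, 6575), Rational(1, 2))))), -1) = Pow(Add(Mul(-1, Add(4, -132)), Add(-2, Mul(Rational(1, 5), Pow(6010, Rational(1, 2))))), -1) = Pow(Add(Mul(-1, -128), Add(-2, Mul(Rational(1, 5), Pow(6010, Rational(1, 2))))), -1) = Pow(Add(128, Add(-2, Mul(Rational(1, 5), Pow(6010, Rational(1, 2))))), -1) = Pow(Add(126, Mul(Rational(1, 5), Pow(6010, Rational(1, 2)))), -1)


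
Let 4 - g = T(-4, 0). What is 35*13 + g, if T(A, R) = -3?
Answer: 462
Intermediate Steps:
g = 7 (g = 4 - 1*(-3) = 4 + 3 = 7)
35*13 + g = 35*13 + 7 = 455 + 7 = 462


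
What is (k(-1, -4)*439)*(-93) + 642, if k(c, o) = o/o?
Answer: -40185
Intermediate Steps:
k(c, o) = 1
(k(-1, -4)*439)*(-93) + 642 = (1*439)*(-93) + 642 = 439*(-93) + 642 = -40827 + 642 = -40185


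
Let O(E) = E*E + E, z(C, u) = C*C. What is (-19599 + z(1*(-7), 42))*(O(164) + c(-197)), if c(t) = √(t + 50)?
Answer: -529023000 - 136850*I*√3 ≈ -5.2902e+8 - 2.3703e+5*I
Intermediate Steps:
c(t) = √(50 + t)
z(C, u) = C²
O(E) = E + E² (O(E) = E² + E = E + E²)
(-19599 + z(1*(-7), 42))*(O(164) + c(-197)) = (-19599 + (1*(-7))²)*(164*(1 + 164) + √(50 - 197)) = (-19599 + (-7)²)*(164*165 + √(-147)) = (-19599 + 49)*(27060 + 7*I*√3) = -19550*(27060 + 7*I*√3) = -529023000 - 136850*I*√3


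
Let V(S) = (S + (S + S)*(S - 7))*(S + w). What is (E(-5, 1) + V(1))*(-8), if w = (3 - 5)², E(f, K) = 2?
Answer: 424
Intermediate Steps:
w = 4 (w = (-2)² = 4)
V(S) = (4 + S)*(S + 2*S*(-7 + S)) (V(S) = (S + (S + S)*(S - 7))*(S + 4) = (S + (2*S)*(-7 + S))*(4 + S) = (S + 2*S*(-7 + S))*(4 + S) = (4 + S)*(S + 2*S*(-7 + S)))
(E(-5, 1) + V(1))*(-8) = (2 + 1*(-52 - 5*1 + 2*1²))*(-8) = (2 + 1*(-52 - 5 + 2*1))*(-8) = (2 + 1*(-52 - 5 + 2))*(-8) = (2 + 1*(-55))*(-8) = (2 - 55)*(-8) = -53*(-8) = 424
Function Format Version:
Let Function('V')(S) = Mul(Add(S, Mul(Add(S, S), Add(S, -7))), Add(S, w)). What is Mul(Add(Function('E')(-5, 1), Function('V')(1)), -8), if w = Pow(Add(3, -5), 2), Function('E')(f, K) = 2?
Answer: 424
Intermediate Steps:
w = 4 (w = Pow(-2, 2) = 4)
Function('V')(S) = Mul(Add(4, S), Add(S, Mul(2, S, Add(-7, S)))) (Function('V')(S) = Mul(Add(S, Mul(Add(S, S), Add(S, -7))), Add(S, 4)) = Mul(Add(S, Mul(Mul(2, S), Add(-7, S))), Add(4, S)) = Mul(Add(S, Mul(2, S, Add(-7, S))), Add(4, S)) = Mul(Add(4, S), Add(S, Mul(2, S, Add(-7, S)))))
Mul(Add(Function('E')(-5, 1), Function('V')(1)), -8) = Mul(Add(2, Mul(1, Add(-52, Mul(-5, 1), Mul(2, Pow(1, 2))))), -8) = Mul(Add(2, Mul(1, Add(-52, -5, Mul(2, 1)))), -8) = Mul(Add(2, Mul(1, Add(-52, -5, 2))), -8) = Mul(Add(2, Mul(1, -55)), -8) = Mul(Add(2, -55), -8) = Mul(-53, -8) = 424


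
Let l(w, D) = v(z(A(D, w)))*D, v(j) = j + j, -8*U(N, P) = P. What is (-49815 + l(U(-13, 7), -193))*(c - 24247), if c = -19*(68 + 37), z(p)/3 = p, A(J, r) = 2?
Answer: 1368021702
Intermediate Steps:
U(N, P) = -P/8
z(p) = 3*p
v(j) = 2*j
l(w, D) = 12*D (l(w, D) = (2*(3*2))*D = (2*6)*D = 12*D)
c = -1995 (c = -19*105 = -1995)
(-49815 + l(U(-13, 7), -193))*(c - 24247) = (-49815 + 12*(-193))*(-1995 - 24247) = (-49815 - 2316)*(-26242) = -52131*(-26242) = 1368021702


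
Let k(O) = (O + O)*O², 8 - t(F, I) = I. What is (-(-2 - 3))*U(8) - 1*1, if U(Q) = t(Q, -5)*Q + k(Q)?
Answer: 5639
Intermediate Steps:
t(F, I) = 8 - I
k(O) = 2*O³ (k(O) = (2*O)*O² = 2*O³)
U(Q) = 2*Q³ + 13*Q (U(Q) = (8 - 1*(-5))*Q + 2*Q³ = (8 + 5)*Q + 2*Q³ = 13*Q + 2*Q³ = 2*Q³ + 13*Q)
(-(-2 - 3))*U(8) - 1*1 = (-(-2 - 3))*(8*(13 + 2*8²)) - 1*1 = (-1*(-5))*(8*(13 + 2*64)) - 1 = 5*(8*(13 + 128)) - 1 = 5*(8*141) - 1 = 5*1128 - 1 = 5640 - 1 = 5639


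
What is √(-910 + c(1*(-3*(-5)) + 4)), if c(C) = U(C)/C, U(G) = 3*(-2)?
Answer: 4*I*√20539/19 ≈ 30.171*I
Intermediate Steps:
U(G) = -6
c(C) = -6/C
√(-910 + c(1*(-3*(-5)) + 4)) = √(-910 - 6/(1*(-3*(-5)) + 4)) = √(-910 - 6/(1*15 + 4)) = √(-910 - 6/(15 + 4)) = √(-910 - 6/19) = √(-17296/19) = 4*I*√20539/19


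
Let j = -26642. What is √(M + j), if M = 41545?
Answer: √14903 ≈ 122.08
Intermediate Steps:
√(M + j) = √(41545 - 26642) = √14903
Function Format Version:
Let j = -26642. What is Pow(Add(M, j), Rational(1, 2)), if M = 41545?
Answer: Pow(14903, Rational(1, 2)) ≈ 122.08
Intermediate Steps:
Pow(Add(M, j), Rational(1, 2)) = Pow(Add(41545, -26642), Rational(1, 2)) = Pow(14903, Rational(1, 2))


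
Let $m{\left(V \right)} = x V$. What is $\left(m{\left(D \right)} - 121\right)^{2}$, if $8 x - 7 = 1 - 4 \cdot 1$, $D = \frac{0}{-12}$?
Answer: $14641$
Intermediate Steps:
$D = 0$ ($D = 0 \left(- \frac{1}{12}\right) = 0$)
$x = \frac{1}{2}$ ($x = \frac{7}{8} + \frac{1 - 4 \cdot 1}{8} = \frac{7}{8} + \frac{1 - 4}{8} = \frac{7}{8} + \frac{1}{8} \left(-3\right) = \frac{7}{8} - \frac{3}{8} = \frac{1}{2} \approx 0.5$)
$m{\left(V \right)} = \frac{V}{2}$
$\left(m{\left(D \right)} - 121\right)^{2} = \left(\frac{1}{2} \cdot 0 - 121\right)^{2} = \left(0 - 121\right)^{2} = \left(-121\right)^{2} = 14641$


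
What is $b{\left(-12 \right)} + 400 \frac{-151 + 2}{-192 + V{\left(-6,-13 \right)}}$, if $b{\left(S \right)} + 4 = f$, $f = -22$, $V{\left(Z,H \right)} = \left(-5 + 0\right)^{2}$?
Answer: $\frac{55258}{167} \approx 330.89$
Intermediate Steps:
$V{\left(Z,H \right)} = 25$ ($V{\left(Z,H \right)} = \left(-5\right)^{2} = 25$)
$b{\left(S \right)} = -26$ ($b{\left(S \right)} = -4 - 22 = -26$)
$b{\left(-12 \right)} + 400 \frac{-151 + 2}{-192 + V{\left(-6,-13 \right)}} = -26 + 400 \frac{-151 + 2}{-192 + 25} = -26 + 400 \left(- \frac{149}{-167}\right) = -26 + 400 \left(\left(-149\right) \left(- \frac{1}{167}\right)\right) = -26 + 400 \cdot \frac{149}{167} = -26 + \frac{59600}{167} = \frac{55258}{167}$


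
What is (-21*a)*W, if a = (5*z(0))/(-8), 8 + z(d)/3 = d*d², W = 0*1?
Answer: 0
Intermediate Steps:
W = 0
z(d) = -24 + 3*d³ (z(d) = -24 + 3*(d*d²) = -24 + 3*d³)
a = 15 (a = (5*(-24 + 3*0³))/(-8) = (5*(-24 + 3*0))*(-⅛) = (5*(-24 + 0))*(-⅛) = (5*(-24))*(-⅛) = -120*(-⅛) = 15)
(-21*a)*W = -21*15*0 = -315*0 = 0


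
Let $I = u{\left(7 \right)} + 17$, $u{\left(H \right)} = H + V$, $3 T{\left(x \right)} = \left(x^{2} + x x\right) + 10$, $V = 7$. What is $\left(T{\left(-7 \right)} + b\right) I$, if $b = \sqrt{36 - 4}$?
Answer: $1116 + 124 \sqrt{2} \approx 1291.4$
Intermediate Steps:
$T{\left(x \right)} = \frac{10}{3} + \frac{2 x^{2}}{3}$ ($T{\left(x \right)} = \frac{\left(x^{2} + x x\right) + 10}{3} = \frac{\left(x^{2} + x^{2}\right) + 10}{3} = \frac{2 x^{2} + 10}{3} = \frac{10 + 2 x^{2}}{3} = \frac{10}{3} + \frac{2 x^{2}}{3}$)
$b = 4 \sqrt{2}$ ($b = \sqrt{32} = 4 \sqrt{2} \approx 5.6569$)
$u{\left(H \right)} = 7 + H$ ($u{\left(H \right)} = H + 7 = 7 + H$)
$I = 31$ ($I = \left(7 + 7\right) + 17 = 14 + 17 = 31$)
$\left(T{\left(-7 \right)} + b\right) I = \left(\left(\frac{10}{3} + \frac{2 \left(-7\right)^{2}}{3}\right) + 4 \sqrt{2}\right) 31 = \left(\left(\frac{10}{3} + \frac{2}{3} \cdot 49\right) + 4 \sqrt{2}\right) 31 = \left(\left(\frac{10}{3} + \frac{98}{3}\right) + 4 \sqrt{2}\right) 31 = \left(36 + 4 \sqrt{2}\right) 31 = 1116 + 124 \sqrt{2}$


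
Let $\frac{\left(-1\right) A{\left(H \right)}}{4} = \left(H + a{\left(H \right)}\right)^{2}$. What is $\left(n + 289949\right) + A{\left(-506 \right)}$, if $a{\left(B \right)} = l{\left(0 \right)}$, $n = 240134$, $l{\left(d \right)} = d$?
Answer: $-494061$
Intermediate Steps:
$a{\left(B \right)} = 0$
$A{\left(H \right)} = - 4 H^{2}$ ($A{\left(H \right)} = - 4 \left(H + 0\right)^{2} = - 4 H^{2}$)
$\left(n + 289949\right) + A{\left(-506 \right)} = \left(240134 + 289949\right) - 4 \left(-506\right)^{2} = 530083 - 1024144 = -494061$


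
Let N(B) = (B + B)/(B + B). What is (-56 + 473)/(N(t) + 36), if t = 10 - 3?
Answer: 417/37 ≈ 11.270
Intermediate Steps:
t = 7
N(B) = 1 (N(B) = (2*B)/((2*B)) = (2*B)*(1/(2*B)) = 1)
(-56 + 473)/(N(t) + 36) = (-56 + 473)/(1 + 36) = 417/37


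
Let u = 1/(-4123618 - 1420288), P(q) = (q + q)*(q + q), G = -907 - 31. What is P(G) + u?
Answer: 19511089722655/5543906 ≈ 3.5194e+6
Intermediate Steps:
G = -938
P(q) = 4*q² (P(q) = (2*q)*(2*q) = 4*q²)
u = -1/5543906 (u = 1/(-5543906) = -1/5543906 ≈ -1.8038e-7)
P(G) + u = 4*(-938)² - 1/5543906 = 4*879844 - 1/5543906 = 3519376 - 1/5543906 = 19511089722655/5543906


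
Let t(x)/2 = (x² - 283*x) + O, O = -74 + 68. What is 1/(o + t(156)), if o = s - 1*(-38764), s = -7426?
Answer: -1/8298 ≈ -0.00012051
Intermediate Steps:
o = 31338 (o = -7426 - 1*(-38764) = -7426 + 38764 = 31338)
O = -6
t(x) = -12 - 566*x + 2*x² (t(x) = 2*((x² - 283*x) - 6) = 2*(-6 + x² - 283*x) = -12 - 566*x + 2*x²)
1/(o + t(156)) = 1/(31338 + (-12 - 566*156 + 2*156²)) = 1/(31338 + (-12 - 88296 + 2*24336)) = 1/(31338 + (-12 - 88296 + 48672)) = 1/(31338 - 39636) = 1/(-8298) = -1/8298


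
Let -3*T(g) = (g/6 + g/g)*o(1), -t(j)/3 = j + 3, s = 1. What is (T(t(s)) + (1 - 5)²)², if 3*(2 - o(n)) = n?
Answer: 22201/81 ≈ 274.09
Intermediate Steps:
o(n) = 2 - n/3
t(j) = -9 - 3*j (t(j) = -3*(j + 3) = -3*(3 + j) = -9 - 3*j)
T(g) = -5/9 - 5*g/54 (T(g) = -(g/6 + g/g)*(2 - ⅓*1)/3 = -(g*(⅙) + 1)*(2 - ⅓)/3 = -(g/6 + 1)*5/(3*3) = -(1 + g/6)*5/(3*3) = -(5/3 + 5*g/18)/3 = -5/9 - 5*g/54)
(T(t(s)) + (1 - 5)²)² = ((-5/9 - 5*(-9 - 3*1)/54) + (1 - 5)²)² = ((-5/9 - 5*(-9 - 3)/54) + (-4)²)² = ((-5/9 - 5/54*(-12)) + 16)² = ((-5/9 + 10/9) + 16)² = (5/9 + 16)² = (149/9)² = 22201/81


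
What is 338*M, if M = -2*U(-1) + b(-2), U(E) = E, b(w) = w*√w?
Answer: 676 - 676*I*√2 ≈ 676.0 - 956.01*I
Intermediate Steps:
b(w) = w^(3/2)
M = 2 - 2*I*√2 (M = -2*(-1) + (-2)^(3/2) = 2 - 2*I*√2 ≈ 2.0 - 2.8284*I)
338*M = 338*(2 - 2*I*√2) = 676 - 676*I*√2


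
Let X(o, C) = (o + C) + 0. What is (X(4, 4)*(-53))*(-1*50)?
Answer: 21200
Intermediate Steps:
X(o, C) = C + o (X(o, C) = (C + o) + 0 = C + o)
(X(4, 4)*(-53))*(-1*50) = ((4 + 4)*(-53))*(-1*50) = (8*(-53))*(-50) = -424*(-50) = 21200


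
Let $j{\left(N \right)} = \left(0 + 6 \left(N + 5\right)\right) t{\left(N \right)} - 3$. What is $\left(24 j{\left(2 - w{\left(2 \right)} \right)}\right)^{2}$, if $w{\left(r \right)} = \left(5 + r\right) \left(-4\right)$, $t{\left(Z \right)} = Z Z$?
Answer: $20574642821184$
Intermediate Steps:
$t{\left(Z \right)} = Z^{2}$
$w{\left(r \right)} = -20 - 4 r$
$j{\left(N \right)} = -3 + N^{2} \left(30 + 6 N\right)$ ($j{\left(N \right)} = \left(0 + 6 \left(N + 5\right)\right) N^{2} - 3 = \left(0 + 6 \left(5 + N\right)\right) N^{2} - 3 = \left(0 + \left(30 + 6 N\right)\right) N^{2} - 3 = \left(30 + 6 N\right) N^{2} - 3 = N^{2} \left(30 + 6 N\right) - 3 = -3 + N^{2} \left(30 + 6 N\right)$)
$\left(24 j{\left(2 - w{\left(2 \right)} \right)}\right)^{2} = \left(24 \left(-3 + 6 \left(2 - \left(-20 - 8\right)\right)^{3} + 30 \left(2 - \left(-20 - 8\right)\right)^{2}\right)\right)^{2} = \left(24 \left(-3 + 6 \left(2 - -28\right)^{3} + 30 \left(2 - -28\right)^{2}\right)\right)^{2} = \left(24 \left(-3 + 6 \left(2 + 28\right)^{3} + 30 \left(2 + 28\right)^{2}\right)\right)^{2} = \left(24 \left(-3 + 6 \cdot 30^{3} + 30 \cdot 30^{2}\right)\right)^{2} = \left(24 \left(-3 + 6 \cdot 27000 + 30 \cdot 900\right)\right)^{2} = \left(24 \left(-3 + 162000 + 27000\right)\right)^{2} = \left(24 \cdot 188997\right)^{2} = 4535928^{2} = 20574642821184$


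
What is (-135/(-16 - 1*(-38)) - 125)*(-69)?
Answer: 199065/22 ≈ 9048.4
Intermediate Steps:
(-135/(-16 - 1*(-38)) - 125)*(-69) = (-135/(-16 + 38) - 125)*(-69) = (-135/22 - 125)*(-69) = -2885/22*(-69) = 199065/22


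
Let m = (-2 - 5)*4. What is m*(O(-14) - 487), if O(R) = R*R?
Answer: 8148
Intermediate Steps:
m = -28 (m = -7*4 = -28)
O(R) = R²
m*(O(-14) - 487) = -28*((-14)² - 487) = -28*(196 - 487) = -28*(-291) = 8148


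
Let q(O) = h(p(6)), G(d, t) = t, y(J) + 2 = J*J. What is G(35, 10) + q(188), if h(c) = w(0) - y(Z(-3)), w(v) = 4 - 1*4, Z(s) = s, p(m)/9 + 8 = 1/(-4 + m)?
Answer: 3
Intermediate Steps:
p(m) = -72 + 9/(-4 + m)
w(v) = 0 (w(v) = 4 - 4 = 0)
y(J) = -2 + J² (y(J) = -2 + J*J = -2 + J²)
h(c) = -7 (h(c) = 0 - (-2 + (-3)²) = 0 - (-2 + 9) = 0 - 1*7 = 0 - 7 = -7)
q(O) = -7
G(35, 10) + q(188) = 10 - 7 = 3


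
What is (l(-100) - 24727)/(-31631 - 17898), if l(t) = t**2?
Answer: 14727/49529 ≈ 0.29734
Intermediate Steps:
(l(-100) - 24727)/(-31631 - 17898) = ((-100)**2 - 24727)/(-31631 - 17898) = (10000 - 24727)/(-49529) = -14727*(-1/49529) = 14727/49529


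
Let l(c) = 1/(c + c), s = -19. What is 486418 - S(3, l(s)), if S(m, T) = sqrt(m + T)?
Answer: 486418 - sqrt(4294)/38 ≈ 4.8642e+5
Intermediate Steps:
l(c) = 1/(2*c)
S(m, T) = sqrt(T + m)
486418 - S(3, l(s)) = 486418 - sqrt((1/2)/(-19) + 3) = 486418 - sqrt((1/2)*(-1/19) + 3) = 486418 - sqrt(-1/38 + 3) = 486418 - sqrt(113/38) = 486418 - sqrt(4294)/38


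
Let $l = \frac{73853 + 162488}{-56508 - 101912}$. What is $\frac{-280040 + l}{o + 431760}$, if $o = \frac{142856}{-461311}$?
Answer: $- \frac{20465681075847851}{31553381839323680} \approx -0.64861$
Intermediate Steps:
$o = - \frac{142856}{461311}$ ($o = 142856 \left(- \frac{1}{461311}\right) = - \frac{142856}{461311} \approx -0.30967$)
$l = - \frac{236341}{158420}$ ($l = \frac{236341}{-158420} = 236341 \left(- \frac{1}{158420}\right) = - \frac{236341}{158420} \approx -1.4919$)
$\frac{-280040 + l}{o + 431760} = \frac{-280040 - \frac{236341}{158420}}{- \frac{142856}{461311} + 431760} = - \frac{44364173141}{158420 \cdot \frac{199175494504}{461311}} = \left(- \frac{44364173141}{158420}\right) \frac{461311}{199175494504} = - \frac{20465681075847851}{31553381839323680}$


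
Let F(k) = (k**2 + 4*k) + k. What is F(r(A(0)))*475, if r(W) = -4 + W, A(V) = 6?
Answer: 6650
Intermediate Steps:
F(k) = k**2 + 5*k
F(r(A(0)))*475 = ((-4 + 6)*(5 + (-4 + 6)))*475 = (2*(5 + 2))*475 = (2*7)*475 = 14*475 = 6650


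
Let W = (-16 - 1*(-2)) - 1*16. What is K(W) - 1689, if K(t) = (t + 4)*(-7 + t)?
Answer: -727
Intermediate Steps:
W = -30 (W = (-16 + 2) - 16 = -14 - 16 = -30)
K(t) = (-7 + t)*(4 + t) (K(t) = (4 + t)*(-7 + t) = (-7 + t)*(4 + t))
K(W) - 1689 = (-28 + (-30)**2 - 3*(-30)) - 1689 = (-28 + 900 + 90) - 1689 = 962 - 1689 = -727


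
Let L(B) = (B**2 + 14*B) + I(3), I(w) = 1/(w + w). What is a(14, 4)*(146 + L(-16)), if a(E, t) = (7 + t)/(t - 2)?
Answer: 11759/12 ≈ 979.92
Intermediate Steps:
I(w) = 1/(2*w)
a(E, t) = (7 + t)/(-2 + t)
L(B) = 1/6 + B**2 + 14*B (L(B) = (B**2 + 14*B) + (1/2)/3 = (B**2 + 14*B) + (1/2)*(1/3) = (B**2 + 14*B) + 1/6 = 1/6 + B**2 + 14*B)
a(14, 4)*(146 + L(-16)) = ((7 + 4)/(-2 + 4))*(146 + (1/6 + (-16)**2 + 14*(-16))) = (11/2)*(146 + (1/6 + 256 - 224)) = ((1/2)*11)*(146 + 193/6) = (11/2)*(1069/6) = 11759/12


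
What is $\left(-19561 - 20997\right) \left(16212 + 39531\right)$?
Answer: $-2260824594$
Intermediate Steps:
$\left(-19561 - 20997\right) \left(16212 + 39531\right) = \left(-40558\right) 55743 = -2260824594$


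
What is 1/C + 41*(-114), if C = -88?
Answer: -411313/88 ≈ -4674.0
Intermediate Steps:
1/C + 41*(-114) = 1/(-88) + 41*(-114) = -1/88 - 4674 = -411313/88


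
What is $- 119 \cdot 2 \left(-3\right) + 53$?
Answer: $767$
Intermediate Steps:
$- 119 \cdot 2 \left(-3\right) + 53 = \left(-119\right) \left(-6\right) + 53 = 714 + 53 = 767$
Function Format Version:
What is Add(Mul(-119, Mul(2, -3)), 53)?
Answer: 767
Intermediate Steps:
Add(Mul(-119, Mul(2, -3)), 53) = Add(Mul(-119, -6), 53) = Add(714, 53) = 767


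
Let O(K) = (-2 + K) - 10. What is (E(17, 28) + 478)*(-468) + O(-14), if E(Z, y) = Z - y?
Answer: -218582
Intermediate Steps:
O(K) = -12 + K
(E(17, 28) + 478)*(-468) + O(-14) = ((17 - 1*28) + 478)*(-468) + (-12 - 14) = ((17 - 28) + 478)*(-468) - 26 = (-11 + 478)*(-468) - 26 = 467*(-468) - 26 = -218556 - 26 = -218582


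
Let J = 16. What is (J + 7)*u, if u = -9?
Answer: -207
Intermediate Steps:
(J + 7)*u = (16 + 7)*(-9) = 23*(-9) = -207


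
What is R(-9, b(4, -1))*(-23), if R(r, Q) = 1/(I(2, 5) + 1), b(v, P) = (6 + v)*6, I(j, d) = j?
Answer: -23/3 ≈ -7.6667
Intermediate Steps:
b(v, P) = 36 + 6*v
R(r, Q) = ⅓ (R(r, Q) = 1/(2 + 1) = 1/3 = ⅓)
R(-9, b(4, -1))*(-23) = (⅓)*(-23) = -23/3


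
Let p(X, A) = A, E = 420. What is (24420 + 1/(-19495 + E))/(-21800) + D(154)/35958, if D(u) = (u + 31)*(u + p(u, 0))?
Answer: -2451255365521/7476297465000 ≈ -0.32787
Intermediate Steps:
D(u) = u*(31 + u) (D(u) = (u + 31)*(u + 0) = (31 + u)*u = u*(31 + u))
(24420 + 1/(-19495 + E))/(-21800) + D(154)/35958 = (24420 + 1/(-19495 + 420))/(-21800) + (154*(31 + 154))/35958 = (24420 + 1/(-19075))*(-1/21800) + (154*185)*(1/35958) = (24420 - 1/19075)*(-1/21800) + 28490*(1/35958) = (465811499/19075)*(-1/21800) + 14245/17979 = -465811499/415835000 + 14245/17979 = -2451255365521/7476297465000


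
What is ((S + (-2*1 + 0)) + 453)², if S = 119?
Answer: 324900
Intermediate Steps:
((S + (-2*1 + 0)) + 453)² = ((119 + (-2*1 + 0)) + 453)² = ((119 + (-2 + 0)) + 453)² = ((119 - 2) + 453)² = (117 + 453)² = 570² = 324900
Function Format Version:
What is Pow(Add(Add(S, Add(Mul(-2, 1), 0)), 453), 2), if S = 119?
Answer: 324900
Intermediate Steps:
Pow(Add(Add(S, Add(Mul(-2, 1), 0)), 453), 2) = Pow(Add(Add(119, Add(Mul(-2, 1), 0)), 453), 2) = Pow(Add(Add(119, Add(-2, 0)), 453), 2) = Pow(Add(Add(119, -2), 453), 2) = Pow(Add(117, 453), 2) = Pow(570, 2) = 324900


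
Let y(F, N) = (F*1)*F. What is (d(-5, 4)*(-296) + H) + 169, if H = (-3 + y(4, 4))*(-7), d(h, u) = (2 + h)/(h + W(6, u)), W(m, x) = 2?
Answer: -218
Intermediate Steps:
y(F, N) = F² (y(F, N) = F*F = F²)
d(h, u) = 1 (d(h, u) = (2 + h)/(h + 2) = (2 + h)/(2 + h) = 1)
H = -91 (H = (-3 + 4²)*(-7) = (-3 + 16)*(-7) = 13*(-7) = -91)
(d(-5, 4)*(-296) + H) + 169 = (1*(-296) - 91) + 169 = (-296 - 91) + 169 = -387 + 169 = -218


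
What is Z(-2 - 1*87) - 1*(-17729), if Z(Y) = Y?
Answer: 17640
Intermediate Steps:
Z(-2 - 1*87) - 1*(-17729) = (-2 - 1*87) - 1*(-17729) = (-2 - 87) + 17729 = -89 + 17729 = 17640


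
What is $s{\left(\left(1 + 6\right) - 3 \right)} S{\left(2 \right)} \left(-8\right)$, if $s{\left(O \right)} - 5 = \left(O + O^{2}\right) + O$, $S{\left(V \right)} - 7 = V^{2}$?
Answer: $-2552$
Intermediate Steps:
$S{\left(V \right)} = 7 + V^{2}$
$s{\left(O \right)} = 5 + O^{2} + 2 O$ ($s{\left(O \right)} = 5 + \left(\left(O + O^{2}\right) + O\right) = 5 + \left(O^{2} + 2 O\right) = 5 + O^{2} + 2 O$)
$s{\left(\left(1 + 6\right) - 3 \right)} S{\left(2 \right)} \left(-8\right) = \left(5 + \left(\left(1 + 6\right) - 3\right)^{2} + 2 \left(\left(1 + 6\right) - 3\right)\right) \left(7 + 2^{2}\right) \left(-8\right) = \left(5 + \left(7 - 3\right)^{2} + 2 \left(7 - 3\right)\right) \left(7 + 4\right) \left(-8\right) = \left(5 + 4^{2} + 2 \cdot 4\right) 11 \left(-8\right) = \left(5 + 16 + 8\right) 11 \left(-8\right) = 29 \cdot 11 \left(-8\right) = 319 \left(-8\right) = -2552$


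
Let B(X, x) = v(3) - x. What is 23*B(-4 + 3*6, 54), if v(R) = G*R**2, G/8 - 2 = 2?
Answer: 5382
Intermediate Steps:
G = 32 (G = 16 + 8*2 = 16 + 16 = 32)
v(R) = 32*R**2
B(X, x) = 288 - x (B(X, x) = 32*3**2 - x = 32*9 - x = 288 - x)
23*B(-4 + 3*6, 54) = 23*(288 - 1*54) = 23*(288 - 54) = 23*234 = 5382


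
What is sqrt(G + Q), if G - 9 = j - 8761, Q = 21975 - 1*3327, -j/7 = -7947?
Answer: 5*sqrt(2621) ≈ 255.98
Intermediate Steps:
j = 55629 (j = -7*(-7947) = 55629)
Q = 18648 (Q = 21975 - 3327 = 18648)
G = 46877 (G = 9 + (55629 - 8761) = 9 + 46868 = 46877)
sqrt(G + Q) = sqrt(46877 + 18648) = sqrt(65525) = 5*sqrt(2621)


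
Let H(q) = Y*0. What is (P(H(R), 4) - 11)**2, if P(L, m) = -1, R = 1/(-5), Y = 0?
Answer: 144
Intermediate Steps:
R = -1/5 ≈ -0.20000
H(q) = 0 (H(q) = 0*0 = 0)
(P(H(R), 4) - 11)**2 = (-1 - 11)**2 = (-12)**2 = 144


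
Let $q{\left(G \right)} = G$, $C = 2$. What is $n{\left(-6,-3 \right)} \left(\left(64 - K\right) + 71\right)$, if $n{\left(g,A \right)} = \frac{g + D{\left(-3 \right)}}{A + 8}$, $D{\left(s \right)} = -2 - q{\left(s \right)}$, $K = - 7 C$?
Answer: $-149$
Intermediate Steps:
$K = -14$ ($K = \left(-7\right) 2 = -14$)
$D{\left(s \right)} = -2 - s$
$n{\left(g,A \right)} = \frac{1 + g}{8 + A}$ ($n{\left(g,A \right)} = \frac{g - -1}{A + 8} = \frac{g + \left(-2 + 3\right)}{8 + A} = \frac{g + 1}{8 + A} = \frac{1 + g}{8 + A}$)
$n{\left(-6,-3 \right)} \left(\left(64 - K\right) + 71\right) = \frac{1 - 6}{8 - 3} \left(\left(64 - -14\right) + 71\right) = \frac{1}{5} \left(-5\right) \left(\left(64 + 14\right) + 71\right) = \frac{1}{5} \left(-5\right) \left(78 + 71\right) = \left(-1\right) 149 = -149$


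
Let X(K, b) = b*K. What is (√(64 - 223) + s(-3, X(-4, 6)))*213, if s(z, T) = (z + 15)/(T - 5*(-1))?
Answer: -2556/19 + 213*I*√159 ≈ -134.53 + 2685.8*I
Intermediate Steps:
X(K, b) = K*b
s(z, T) = (15 + z)/(5 + T) (s(z, T) = (15 + z)/(T + 5) = (15 + z)/(5 + T))
(√(64 - 223) + s(-3, X(-4, 6)))*213 = (√(64 - 223) + (15 - 3)/(5 - 4*6))*213 = (√(-159) + 12/(5 - 24))*213 = (I*√159 + 12/(-19))*213 = (I*√159 - 1/19*12)*213 = (I*√159 - 12/19)*213 = (-12/19 + I*√159)*213 = -2556/19 + 213*I*√159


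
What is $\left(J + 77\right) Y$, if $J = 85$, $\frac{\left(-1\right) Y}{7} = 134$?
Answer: $-151956$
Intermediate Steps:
$Y = -938$ ($Y = \left(-7\right) 134 = -938$)
$\left(J + 77\right) Y = \left(85 + 77\right) \left(-938\right) = 162 \left(-938\right) = -151956$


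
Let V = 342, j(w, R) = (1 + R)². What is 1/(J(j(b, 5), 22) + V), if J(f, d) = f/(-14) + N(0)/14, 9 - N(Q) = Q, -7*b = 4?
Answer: 14/4761 ≈ 0.0029406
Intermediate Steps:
b = -4/7 (b = -⅐*4 = -4/7 ≈ -0.57143)
N(Q) = 9 - Q
J(f, d) = 9/14 - f/14 (J(f, d) = f/(-14) + (9 - 1*0)/14 = f*(-1/14) + (9 + 0)*(1/14) = -f/14 + 9*(1/14) = -f/14 + 9/14 = 9/14 - f/14)
1/(J(j(b, 5), 22) + V) = 1/((9/14 - (1 + 5)²/14) + 342) = 1/((9/14 - 1/14*6²) + 342) = 1/((9/14 - 1/14*36) + 342) = 1/((9/14 - 18/7) + 342) = 1/(-27/14 + 342) = 1/(4761/14) = 14/4761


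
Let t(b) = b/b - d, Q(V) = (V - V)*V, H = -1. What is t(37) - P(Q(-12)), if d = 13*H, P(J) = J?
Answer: 14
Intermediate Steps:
Q(V) = 0 (Q(V) = 0*V = 0)
d = -13 (d = 13*(-1) = -13)
t(b) = 14 (t(b) = b/b - 1*(-13) = 1 + 13 = 14)
t(37) - P(Q(-12)) = 14 - 1*0 = 14 + 0 = 14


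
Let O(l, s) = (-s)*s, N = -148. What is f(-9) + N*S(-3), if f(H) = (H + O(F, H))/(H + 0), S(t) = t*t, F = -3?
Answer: -1322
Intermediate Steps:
S(t) = t²
O(l, s) = -s²
f(H) = (H - H²)/H (f(H) = (H - H²)/(H + 0) = (H - H²)/H)
f(-9) + N*S(-3) = (1 - 1*(-9)) - 148*(-3)² = (1 + 9) - 148*9 = 10 - 1332 = -1322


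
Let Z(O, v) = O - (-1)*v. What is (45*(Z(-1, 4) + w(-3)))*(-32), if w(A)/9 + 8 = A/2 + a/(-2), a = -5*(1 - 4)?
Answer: 216000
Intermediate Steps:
a = 15 (a = -5*(-3) = 15)
Z(O, v) = O + v
w(A) = -279/2 + 9*A/2 (w(A) = -72 + 9*(A/2 + 15/(-2)) = -72 + 9*(A*(½) + 15*(-½)) = -72 + 9*(A/2 - 15/2) = -72 + 9*(-15/2 + A/2) = -72 + (-135/2 + 9*A/2) = -279/2 + 9*A/2)
(45*(Z(-1, 4) + w(-3)))*(-32) = (45*((-1 + 4) + (-279/2 + (9/2)*(-3))))*(-32) = (45*(3 + (-279/2 - 27/2)))*(-32) = (45*(3 - 153))*(-32) = (45*(-150))*(-32) = -6750*(-32) = 216000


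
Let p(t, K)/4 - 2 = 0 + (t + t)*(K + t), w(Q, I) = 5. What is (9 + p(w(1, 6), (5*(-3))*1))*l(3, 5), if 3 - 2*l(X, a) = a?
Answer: 383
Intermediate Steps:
l(X, a) = 3/2 - a/2
p(t, K) = 8 + 8*t*(K + t) (p(t, K) = 8 + 4*(0 + (t + t)*(K + t)) = 8 + 4*(0 + (2*t)*(K + t)) = 8 + 4*(0 + 2*t*(K + t)) = 8 + 4*(2*t*(K + t)) = 8 + 8*t*(K + t))
(9 + p(w(1, 6), (5*(-3))*1))*l(3, 5) = (9 + (8 + 8*5**2 + 8*((5*(-3))*1)*5))*(3/2 - 1/2*5) = (9 + (8 + 8*25 + 8*(-15*1)*5))*(3/2 - 5/2) = (9 + (8 + 200 + 8*(-15)*5))*(-1) = (9 + (8 + 200 - 600))*(-1) = (9 - 392)*(-1) = -383*(-1) = 383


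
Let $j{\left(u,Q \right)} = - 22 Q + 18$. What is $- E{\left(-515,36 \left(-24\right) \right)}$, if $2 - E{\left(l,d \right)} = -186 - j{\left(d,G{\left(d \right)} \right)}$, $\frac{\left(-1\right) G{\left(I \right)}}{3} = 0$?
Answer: $-206$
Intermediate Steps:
$G{\left(I \right)} = 0$ ($G{\left(I \right)} = \left(-3\right) 0 = 0$)
$j{\left(u,Q \right)} = 18 - 22 Q$
$E{\left(l,d \right)} = 206$ ($E{\left(l,d \right)} = 2 - \left(-186 - \left(18 - 0\right)\right) = 2 - \left(-186 - \left(18 + 0\right)\right) = 2 - \left(-186 - 18\right) = 2 - -204 = 2 + 204 = 206$)
$- E{\left(-515,36 \left(-24\right) \right)} = \left(-1\right) 206 = -206$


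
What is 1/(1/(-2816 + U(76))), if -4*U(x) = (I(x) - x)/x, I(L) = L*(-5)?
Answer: -5629/2 ≈ -2814.5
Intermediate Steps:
I(L) = -5*L
U(x) = 3/2 (U(x) = -(-5*x - x)/(4*x) = -(-6*x)/(4*x) = -¼*(-6) = 3/2)
1/(1/(-2816 + U(76))) = 1/(1/(-2816 + 3/2)) = 1/(1/(-5629/2)) = 1/(-2/5629) = -5629/2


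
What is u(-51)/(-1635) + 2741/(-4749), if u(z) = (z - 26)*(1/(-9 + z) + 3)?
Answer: -67812211/155292300 ≈ -0.43667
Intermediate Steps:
u(z) = (-26 + z)*(3 + 1/(-9 + z))
u(-51)/(-1635) + 2741/(-4749) = ((676 - 104*(-51) + 3*(-51)**2)/(-9 - 51))/(-1635) + 2741/(-4749) = ((676 + 5304 + 3*2601)/(-60))*(-1/1635) + 2741*(-1/4749) = -(676 + 5304 + 7803)/60*(-1/1635) - 2741/4749 = -1/60*13783*(-1/1635) - 2741/4749 = -13783/60*(-1/1635) - 2741/4749 = 13783/98100 - 2741/4749 = -67812211/155292300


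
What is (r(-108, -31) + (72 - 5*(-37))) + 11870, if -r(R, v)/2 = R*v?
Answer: 5431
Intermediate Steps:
r(R, v) = -2*R*v
(r(-108, -31) + (72 - 5*(-37))) + 11870 = (-2*(-108)*(-31) + (72 - 5*(-37))) + 11870 = (-6696 + (72 + 185)) + 11870 = (-6696 + 257) + 11870 = -6439 + 11870 = 5431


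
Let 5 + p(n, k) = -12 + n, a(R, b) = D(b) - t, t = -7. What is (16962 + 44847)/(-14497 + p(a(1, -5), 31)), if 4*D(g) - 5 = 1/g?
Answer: -309045/72529 ≈ -4.2610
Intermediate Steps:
D(g) = 5/4 + 1/(4*g) (D(g) = 5/4 + (1/g)/4 = 5/4 + 1/(4*g))
a(R, b) = 7 + (1 + 5*b)/(4*b) (a(R, b) = (1 + 5*b)/(4*b) - 1*(-7) = (1 + 5*b)/(4*b) + 7 = 7 + (1 + 5*b)/(4*b))
p(n, k) = -17 + n (p(n, k) = -5 + (-12 + n) = -17 + n)
(16962 + 44847)/(-14497 + p(a(1, -5), 31)) = (16962 + 44847)/(-14497 + (-17 + (¼)*(1 + 33*(-5))/(-5))) = 61809/(-14497 + (-17 + (¼)*(-⅕)*(1 - 165))) = 61809/(-14497 + (-17 + (¼)*(-⅕)*(-164))) = 61809/(-14497 + (-17 + 41/5)) = 61809/(-14497 - 44/5) = 61809/(-72529/5) = 61809*(-5/72529) = -309045/72529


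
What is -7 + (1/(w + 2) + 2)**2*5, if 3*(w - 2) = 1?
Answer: 3022/169 ≈ 17.882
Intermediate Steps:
w = 7/3 (w = 2 + (1/3)*1 = 2 + 1/3 = 7/3 ≈ 2.3333)
-7 + (1/(w + 2) + 2)**2*5 = -7 + (1/(7/3 + 2) + 2)**2*5 = -7 + (1/(13/3) + 2)**2*5 = -7 + (3/13 + 2)**2*5 = -7 + (29/13)**2*5 = -7 + (841/169)*5 = -7 + 4205/169 = 3022/169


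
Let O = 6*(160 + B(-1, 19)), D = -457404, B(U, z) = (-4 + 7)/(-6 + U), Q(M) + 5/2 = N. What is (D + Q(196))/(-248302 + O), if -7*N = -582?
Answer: 6402527/3462824 ≈ 1.8489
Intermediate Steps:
N = 582/7 (N = -⅐*(-582) = 582/7 ≈ 83.143)
Q(M) = 1129/14 (Q(M) = -5/2 + 582/7 = 1129/14)
B(U, z) = 3/(-6 + U)
O = 6702/7 (O = 6*(160 + 3/(-6 - 1)) = 6*(160 + 3/(-7)) = 6*(160 + 3*(-⅐)) = 6*(160 - 3/7) = 6*(1117/7) = 6702/7 ≈ 957.43)
(D + Q(196))/(-248302 + O) = (-457404 + 1129/14)/(-248302 + 6702/7) = -6402527/(14*(-1731412/7)) = -6402527/14*(-7/1731412) = 6402527/3462824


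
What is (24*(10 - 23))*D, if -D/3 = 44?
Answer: 41184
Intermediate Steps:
D = -132 (D = -3*44 = -132)
(24*(10 - 23))*D = (24*(10 - 23))*(-132) = (24*(-13))*(-132) = -312*(-132) = 41184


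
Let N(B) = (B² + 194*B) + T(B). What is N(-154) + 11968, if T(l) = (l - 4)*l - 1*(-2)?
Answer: 30142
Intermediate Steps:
T(l) = 2 + l*(-4 + l) (T(l) = (-4 + l)*l + 2 = l*(-4 + l) + 2 = 2 + l*(-4 + l))
N(B) = 2 + 2*B² + 190*B (N(B) = (B² + 194*B) + (2 + B² - 4*B) = 2 + 2*B² + 190*B)
N(-154) + 11968 = (2 + 2*(-154)² + 190*(-154)) + 11968 = (2 + 2*23716 - 29260) + 11968 = (2 + 47432 - 29260) + 11968 = 18174 + 11968 = 30142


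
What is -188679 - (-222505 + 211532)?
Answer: -177706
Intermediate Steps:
-188679 - (-222505 + 211532) = -188679 - 1*(-10973) = -188679 + 10973 = -177706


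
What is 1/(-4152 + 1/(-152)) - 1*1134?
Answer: -715673222/631105 ≈ -1134.0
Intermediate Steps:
1/(-4152 + 1/(-152)) - 1*1134 = 1/(-4152 - 1/152) - 1134 = 1/(-631105/152) - 1134 = -152/631105 - 1134 = -715673222/631105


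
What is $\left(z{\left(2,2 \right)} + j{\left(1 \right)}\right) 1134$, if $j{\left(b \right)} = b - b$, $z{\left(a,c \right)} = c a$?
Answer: $4536$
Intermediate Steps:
$z{\left(a,c \right)} = a c$
$j{\left(b \right)} = 0$
$\left(z{\left(2,2 \right)} + j{\left(1 \right)}\right) 1134 = \left(2 \cdot 2 + 0\right) 1134 = \left(4 + 0\right) 1134 = 4 \cdot 1134 = 4536$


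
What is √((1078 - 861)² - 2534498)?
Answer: I*√2487409 ≈ 1577.2*I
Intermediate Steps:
√((1078 - 861)² - 2534498) = √(217² - 2534498) = √(47089 - 2534498) = √(-2487409) = I*√2487409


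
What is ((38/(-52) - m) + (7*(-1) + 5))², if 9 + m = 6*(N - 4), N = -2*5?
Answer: 5508409/676 ≈ 8148.5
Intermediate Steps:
N = -10
m = -93 (m = -9 + 6*(-10 - 4) = -9 + 6*(-14) = -9 - 84 = -93)
((38/(-52) - m) + (7*(-1) + 5))² = ((38/(-52) - 1*(-93)) + (7*(-1) + 5))² = ((38*(-1/52) + 93) + (-7 + 5))² = ((-19/26 + 93) - 2)² = (2399/26 - 2)² = (2347/26)² = 5508409/676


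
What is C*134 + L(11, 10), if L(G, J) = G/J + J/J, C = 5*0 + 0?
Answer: 21/10 ≈ 2.1000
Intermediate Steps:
C = 0 (C = 0 + 0 = 0)
L(G, J) = 1 + G/J (L(G, J) = G/J + 1 = 1 + G/J)
C*134 + L(11, 10) = 0*134 + (11 + 10)/10 = 0 + (⅒)*21 = 0 + 21/10 = 21/10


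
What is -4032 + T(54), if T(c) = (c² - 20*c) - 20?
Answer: -2216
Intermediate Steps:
T(c) = -20 + c² - 20*c
-4032 + T(54) = -4032 + (-20 + 54² - 20*54) = -4032 + (-20 + 2916 - 1080) = -4032 + 1816 = -2216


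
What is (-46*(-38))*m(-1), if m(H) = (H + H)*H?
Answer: 3496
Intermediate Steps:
m(H) = 2*H**2 (m(H) = (2*H)*H = 2*H**2)
(-46*(-38))*m(-1) = (-46*(-38))*(2*(-1)**2) = 1748*(2*1) = 1748*2 = 3496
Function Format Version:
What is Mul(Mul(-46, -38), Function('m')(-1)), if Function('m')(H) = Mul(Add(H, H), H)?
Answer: 3496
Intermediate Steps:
Function('m')(H) = Mul(2, Pow(H, 2)) (Function('m')(H) = Mul(Mul(2, H), H) = Mul(2, Pow(H, 2)))
Mul(Mul(-46, -38), Function('m')(-1)) = Mul(Mul(-46, -38), Mul(2, Pow(-1, 2))) = Mul(1748, Mul(2, 1)) = Mul(1748, 2) = 3496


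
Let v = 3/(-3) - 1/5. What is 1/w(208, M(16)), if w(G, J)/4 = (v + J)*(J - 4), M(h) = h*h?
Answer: 5/1284192 ≈ 3.8935e-6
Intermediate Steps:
M(h) = h²
v = -6/5 (v = 3*(-⅓) - 1*⅕ = -1 - ⅕ = -6/5 ≈ -1.2000)
w(G, J) = 4*(-4 + J)*(-6/5 + J) (w(G, J) = 4*((-6/5 + J)*(J - 4)) = 4*((-6/5 + J)*(-4 + J)) = 4*((-4 + J)*(-6/5 + J)) = 4*(-4 + J)*(-6/5 + J))
1/w(208, M(16)) = 1/(96/5 + 4*(16²)² - 104/5*16²) = 1/(96/5 + 4*256² - 104/5*256) = 1/(96/5 + 4*65536 - 26624/5) = 1/(96/5 + 262144 - 26624/5) = 1/(1284192/5) = 5/1284192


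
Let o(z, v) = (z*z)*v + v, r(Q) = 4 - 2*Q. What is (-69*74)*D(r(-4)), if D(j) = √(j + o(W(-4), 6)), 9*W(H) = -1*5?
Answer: -3404*√402/3 ≈ -22750.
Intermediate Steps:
W(H) = -5/9 (W(H) = (-1*5)/9 = (⅑)*(-5) = -5/9)
r(Q) = 4 - 2*Q
o(z, v) = v + v*z² (o(z, v) = z²*v + v = v*z² + v = v + v*z²)
D(j) = √(212/27 + j) (D(j) = √(j + 6*(1 + (-5/9)²)) = √(j + 6*(1 + 25/81)) = √(j + 6*(106/81)) = √(j + 212/27) = √(212/27 + j))
(-69*74)*D(r(-4)) = (-69*74)*(√(636 + 81*(4 - 2*(-4)))/9) = -1702*√(636 + 81*(4 + 8))/3 = -1702*√(636 + 81*12)/3 = -1702*√(636 + 972)/3 = -1702*√1608/3 = -1702*2*√402/3 = -3404*√402/3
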